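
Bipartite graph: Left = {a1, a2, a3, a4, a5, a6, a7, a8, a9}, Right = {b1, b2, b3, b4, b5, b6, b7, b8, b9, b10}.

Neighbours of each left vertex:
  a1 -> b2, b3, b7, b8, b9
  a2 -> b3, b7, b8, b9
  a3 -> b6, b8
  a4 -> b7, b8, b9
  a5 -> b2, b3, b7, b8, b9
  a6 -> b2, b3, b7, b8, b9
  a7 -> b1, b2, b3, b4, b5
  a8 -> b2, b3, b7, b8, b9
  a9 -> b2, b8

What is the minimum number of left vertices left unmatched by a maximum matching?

A valid assignment of size 7: a1–b2, a2–b3, a3–b6, a4–b9, a5–b8, a6–b7, a7–b1.
The set {a1, a2, a4, a5, a6, a8, a9} has only 5 neighbours ({b2, b3, b7, b8, b9}), so by Hall's theorem at most 7 of the 9 left vertices can be matched.
That matches 7 of the 9, leaving 2 unmatched; no matching can do better.

2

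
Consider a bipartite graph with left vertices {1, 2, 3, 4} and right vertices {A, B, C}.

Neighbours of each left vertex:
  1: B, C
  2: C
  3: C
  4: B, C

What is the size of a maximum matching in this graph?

2

For example, pair 1–B, 2–C.
The set {1, 2, 3, 4} has only 2 neighbours ({B, C}), so by Hall's theorem at most 2 of the 4 left vertices can be matched.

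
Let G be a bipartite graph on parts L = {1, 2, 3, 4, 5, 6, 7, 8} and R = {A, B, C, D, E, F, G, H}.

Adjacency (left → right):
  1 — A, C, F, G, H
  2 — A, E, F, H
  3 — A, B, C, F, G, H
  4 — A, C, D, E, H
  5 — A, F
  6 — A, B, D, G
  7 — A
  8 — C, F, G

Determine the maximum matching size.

One maximum matching: 1–G, 2–E, 3–H, 4–D, 5–F, 6–B, 7–A, 8–C.
All 8 left vertices are matched, so no larger matching exists.

8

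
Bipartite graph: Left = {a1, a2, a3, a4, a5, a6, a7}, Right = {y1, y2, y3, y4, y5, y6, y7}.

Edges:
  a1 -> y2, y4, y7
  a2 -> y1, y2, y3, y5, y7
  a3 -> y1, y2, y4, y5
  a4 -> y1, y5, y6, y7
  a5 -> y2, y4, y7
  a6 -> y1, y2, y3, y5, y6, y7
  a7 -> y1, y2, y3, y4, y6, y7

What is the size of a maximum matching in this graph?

7

For example, pair a1–y4, a2–y3, a3–y1, a4–y5, a5–y2, a6–y7, a7–y6.
All 7 left vertices are matched, so no larger matching exists.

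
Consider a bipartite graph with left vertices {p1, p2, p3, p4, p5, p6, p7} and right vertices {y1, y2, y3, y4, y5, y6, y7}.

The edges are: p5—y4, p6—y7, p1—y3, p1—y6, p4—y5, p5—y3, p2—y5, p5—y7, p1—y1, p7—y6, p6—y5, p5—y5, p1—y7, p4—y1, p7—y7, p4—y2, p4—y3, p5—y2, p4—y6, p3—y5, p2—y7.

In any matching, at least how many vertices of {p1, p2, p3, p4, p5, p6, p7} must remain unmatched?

1

For example, pair p1–y1, p2–y7, p3–y5, p4–y3, p5–y4, p7–y6.
The set {p2, p3, p6} has only 2 neighbours ({y5, y7}), so by Hall's theorem at most 6 of the 7 left vertices can be matched.
That matches 6 of the 7, leaving 1 unmatched; no matching can do better.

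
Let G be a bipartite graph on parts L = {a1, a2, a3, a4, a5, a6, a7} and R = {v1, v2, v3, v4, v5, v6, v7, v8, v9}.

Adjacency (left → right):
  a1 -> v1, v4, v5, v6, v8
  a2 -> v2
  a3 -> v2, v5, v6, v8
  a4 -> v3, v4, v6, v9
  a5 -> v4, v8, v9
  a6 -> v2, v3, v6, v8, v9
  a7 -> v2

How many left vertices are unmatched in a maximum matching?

One maximum matching: a1→v1, a2→v2, a3→v8, a4→v6, a5→v4, a6→v3.
The set {a2, a7} has only 1 neighbour ({v2}), so by Hall's theorem at most 6 of the 7 left vertices can be matched.
That matches 6 of the 7, leaving 1 unmatched; no matching can do better.

1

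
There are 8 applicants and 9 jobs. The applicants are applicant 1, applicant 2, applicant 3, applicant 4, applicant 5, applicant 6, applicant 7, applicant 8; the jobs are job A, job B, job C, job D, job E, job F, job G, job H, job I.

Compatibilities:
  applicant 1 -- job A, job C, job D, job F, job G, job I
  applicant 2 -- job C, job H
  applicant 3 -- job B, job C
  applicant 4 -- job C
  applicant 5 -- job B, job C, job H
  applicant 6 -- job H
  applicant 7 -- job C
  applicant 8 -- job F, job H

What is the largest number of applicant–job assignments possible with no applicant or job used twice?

5

A valid assignment of size 5: applicant 1-job D, applicant 2-job H, applicant 3-job B, applicant 4-job C, applicant 8-job F.
The set {applicant 2, applicant 3, applicant 4, applicant 5, applicant 6, applicant 7} has only 3 neighbours ({job B, job C, job H}), so by Hall's theorem at most 5 of the 8 applicants can be matched.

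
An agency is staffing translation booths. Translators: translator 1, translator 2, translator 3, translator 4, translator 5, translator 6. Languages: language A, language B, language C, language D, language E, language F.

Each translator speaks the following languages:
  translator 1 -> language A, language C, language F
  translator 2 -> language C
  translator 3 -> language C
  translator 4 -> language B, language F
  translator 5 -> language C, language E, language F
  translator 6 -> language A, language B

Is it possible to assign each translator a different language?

The set {translator 2, translator 3} has only 1 neighbour ({language C}), so by Hall's theorem at most 5 of the 6 translators can be matched.
Hence no matching covers every translator.

No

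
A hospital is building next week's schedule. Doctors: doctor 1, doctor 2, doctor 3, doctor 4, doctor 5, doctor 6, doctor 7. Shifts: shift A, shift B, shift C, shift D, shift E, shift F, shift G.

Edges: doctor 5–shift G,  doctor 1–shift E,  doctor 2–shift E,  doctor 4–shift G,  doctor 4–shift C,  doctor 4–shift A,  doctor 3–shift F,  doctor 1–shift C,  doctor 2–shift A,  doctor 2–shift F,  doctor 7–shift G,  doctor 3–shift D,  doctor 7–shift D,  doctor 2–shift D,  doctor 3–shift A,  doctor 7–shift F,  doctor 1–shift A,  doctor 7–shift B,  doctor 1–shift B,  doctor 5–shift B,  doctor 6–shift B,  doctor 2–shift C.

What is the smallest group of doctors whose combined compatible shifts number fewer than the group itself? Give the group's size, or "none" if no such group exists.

none

A matching saturating every doctor exists, for instance doctor 1→shift E, doctor 2→shift A, doctor 3→shift D, doctor 4→shift C, doctor 5→shift G, doctor 6→shift B, doctor 7→shift F.
By Hall's marriage theorem, this means |N(S)| ≥ |S| for every subset S, so no violating subset exists.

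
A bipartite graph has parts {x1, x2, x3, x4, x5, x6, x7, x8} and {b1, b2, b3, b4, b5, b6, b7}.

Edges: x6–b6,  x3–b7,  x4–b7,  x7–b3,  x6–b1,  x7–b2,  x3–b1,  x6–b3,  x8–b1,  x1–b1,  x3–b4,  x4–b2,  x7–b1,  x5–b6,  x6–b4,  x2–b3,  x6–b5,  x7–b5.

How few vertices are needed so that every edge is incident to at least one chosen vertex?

7

A maximum matching has 7 edges (e.g. x1–b1, x2–b3, x3–b4, x4–b7, x5–b6, x6–b5, x7–b2).
By König's theorem the minimum vertex cover has the same size. One such cover is {x2, x3, x4, x5, x6, x7, b1}.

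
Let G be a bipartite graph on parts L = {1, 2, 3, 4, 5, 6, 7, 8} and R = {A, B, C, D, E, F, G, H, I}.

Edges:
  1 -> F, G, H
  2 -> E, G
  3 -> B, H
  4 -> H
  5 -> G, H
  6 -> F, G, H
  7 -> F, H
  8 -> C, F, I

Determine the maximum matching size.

For example, pair 1→F, 2→E, 3→B, 4→H, 5→G, 8→C.
The set {1, 4, 5, 6, 7} has only 3 neighbours ({F, G, H}), so by Hall's theorem at most 6 of the 8 left vertices can be matched.

6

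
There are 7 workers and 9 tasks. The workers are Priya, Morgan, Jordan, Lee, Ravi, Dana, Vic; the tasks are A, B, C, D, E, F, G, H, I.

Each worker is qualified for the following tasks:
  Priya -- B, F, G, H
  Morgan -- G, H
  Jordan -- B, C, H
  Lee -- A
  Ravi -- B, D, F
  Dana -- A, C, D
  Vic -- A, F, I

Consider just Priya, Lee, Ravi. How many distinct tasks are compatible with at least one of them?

6

The union of neighbours of {Priya, Lee, Ravi} is {A, B, D, F, G, H}, which has 6 elements.
Since |N(S)| = 6 ≥ |S| = 3, Hall's condition holds for this subset.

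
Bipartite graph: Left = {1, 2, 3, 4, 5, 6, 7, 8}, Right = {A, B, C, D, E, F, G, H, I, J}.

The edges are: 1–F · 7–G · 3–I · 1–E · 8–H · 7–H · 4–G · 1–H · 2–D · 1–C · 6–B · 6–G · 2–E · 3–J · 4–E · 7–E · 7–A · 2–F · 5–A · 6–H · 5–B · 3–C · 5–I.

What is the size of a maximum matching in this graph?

8

For example, pair 1-E, 2-D, 3-J, 4-G, 5-I, 6-B, 7-A, 8-H.
All 8 left vertices are matched, so no larger matching exists.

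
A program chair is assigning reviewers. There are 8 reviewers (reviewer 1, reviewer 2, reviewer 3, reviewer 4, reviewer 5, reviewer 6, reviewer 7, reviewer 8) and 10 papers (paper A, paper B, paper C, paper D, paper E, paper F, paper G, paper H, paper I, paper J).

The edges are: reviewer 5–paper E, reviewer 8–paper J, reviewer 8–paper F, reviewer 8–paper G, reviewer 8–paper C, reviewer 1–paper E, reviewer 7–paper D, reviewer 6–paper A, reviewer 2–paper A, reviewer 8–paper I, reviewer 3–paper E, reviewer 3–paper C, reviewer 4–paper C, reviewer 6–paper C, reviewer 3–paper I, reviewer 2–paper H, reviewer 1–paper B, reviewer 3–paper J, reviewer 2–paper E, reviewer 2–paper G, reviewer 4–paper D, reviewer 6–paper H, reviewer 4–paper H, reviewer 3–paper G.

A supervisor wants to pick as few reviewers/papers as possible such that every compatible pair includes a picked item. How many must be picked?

{reviewer 1, reviewer 2, reviewer 3, reviewer 4, reviewer 5, reviewer 6, reviewer 7, reviewer 8} is a vertex cover of size 8: every edge has an endpoint in this set.
No smaller cover exists because reviewer 1–paper B, reviewer 2–paper A, reviewer 3–paper G, reviewer 4–paper H, reviewer 5–paper E, reviewer 6–paper C, reviewer 7–paper D, reviewer 8–paper I is a matching of size 8, and a cover must include an endpoint of each of these disjoint edges (König's theorem).

8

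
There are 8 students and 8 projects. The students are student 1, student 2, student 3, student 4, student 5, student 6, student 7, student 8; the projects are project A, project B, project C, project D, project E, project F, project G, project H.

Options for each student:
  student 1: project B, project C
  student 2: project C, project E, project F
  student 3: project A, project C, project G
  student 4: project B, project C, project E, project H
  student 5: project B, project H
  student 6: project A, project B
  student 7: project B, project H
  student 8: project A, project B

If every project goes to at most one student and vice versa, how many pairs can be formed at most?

7

A valid assignment of size 7: student 1–project C, student 2–project F, student 3–project G, student 4–project E, student 5–project H, student 6–project A, student 7–project B.
The set {student 5, student 6, student 7, student 8} has only 3 neighbours ({project A, project B, project H}), so by Hall's theorem at most 7 of the 8 students can be matched.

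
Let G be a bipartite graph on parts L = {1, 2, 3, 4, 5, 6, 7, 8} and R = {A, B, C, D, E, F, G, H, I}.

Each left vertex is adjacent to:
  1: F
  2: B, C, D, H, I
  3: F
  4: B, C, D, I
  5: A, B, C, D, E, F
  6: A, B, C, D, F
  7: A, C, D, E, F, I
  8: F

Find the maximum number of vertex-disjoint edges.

One maximum matching: 1-F, 2-H, 4-C, 5-E, 6-B, 7-A.
The set {1, 3, 8} has only 1 neighbour ({F}), so by Hall's theorem at most 6 of the 8 left vertices can be matched.

6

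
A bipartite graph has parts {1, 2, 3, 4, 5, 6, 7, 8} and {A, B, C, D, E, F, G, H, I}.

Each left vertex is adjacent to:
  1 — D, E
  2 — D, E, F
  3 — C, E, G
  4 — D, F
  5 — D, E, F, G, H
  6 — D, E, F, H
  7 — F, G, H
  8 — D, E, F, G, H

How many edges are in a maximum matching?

One maximum matching: 1→D, 2→E, 3→C, 4→F, 5→G, 6→H.
The set {1, 2, 4, 5, 6, 7, 8} has only 5 neighbours ({D, E, F, G, H}), so by Hall's theorem at most 6 of the 8 left vertices can be matched.

6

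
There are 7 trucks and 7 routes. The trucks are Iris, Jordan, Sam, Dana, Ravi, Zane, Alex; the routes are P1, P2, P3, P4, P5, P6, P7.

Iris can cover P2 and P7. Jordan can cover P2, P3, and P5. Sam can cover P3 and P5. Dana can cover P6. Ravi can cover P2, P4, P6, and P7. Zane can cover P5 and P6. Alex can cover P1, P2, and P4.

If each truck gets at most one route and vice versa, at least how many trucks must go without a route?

A valid assignment of size 7: Iris-P7, Jordan-P2, Sam-P3, Dana-P6, Ravi-P4, Zane-P5, Alex-P1.
This saturates every truck, so 7 is the maximum.
That matches 7 of the 7, leaving 0 unmatched; no matching can do better.

0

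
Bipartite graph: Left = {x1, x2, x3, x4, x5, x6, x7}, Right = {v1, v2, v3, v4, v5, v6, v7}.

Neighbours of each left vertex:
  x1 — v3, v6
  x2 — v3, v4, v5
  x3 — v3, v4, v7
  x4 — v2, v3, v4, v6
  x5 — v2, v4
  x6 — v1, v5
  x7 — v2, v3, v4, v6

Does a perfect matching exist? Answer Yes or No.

Yes

One maximum matching: x1–v3, x2–v5, x3–v7, x4–v6, x5–v4, x6–v1, x7–v2.
Every left vertex is matched, so this is a perfect matching.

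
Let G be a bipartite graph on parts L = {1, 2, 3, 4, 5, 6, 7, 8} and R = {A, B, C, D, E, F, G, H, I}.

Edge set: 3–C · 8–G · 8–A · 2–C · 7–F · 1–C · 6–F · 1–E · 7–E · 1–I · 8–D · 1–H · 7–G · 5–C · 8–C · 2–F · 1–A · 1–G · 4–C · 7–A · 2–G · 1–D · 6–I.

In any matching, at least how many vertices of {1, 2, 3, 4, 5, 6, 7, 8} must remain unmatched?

2

For example, pair 1-A, 2-F, 3-C, 6-I, 7-E, 8-G.
The set {3, 4, 5} has only 1 neighbour ({C}), so by Hall's theorem at most 6 of the 8 left vertices can be matched.
That matches 6 of the 8, leaving 2 unmatched; no matching can do better.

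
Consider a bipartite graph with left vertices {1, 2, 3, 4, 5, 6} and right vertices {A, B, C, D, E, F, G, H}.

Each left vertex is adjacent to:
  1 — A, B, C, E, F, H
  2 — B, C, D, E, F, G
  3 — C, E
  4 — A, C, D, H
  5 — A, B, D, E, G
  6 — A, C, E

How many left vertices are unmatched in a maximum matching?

0

For example, pair 1-H, 2-G, 3-C, 4-D, 5-A, 6-E.
All 6 left vertices are matched, so no larger matching exists.
That matches 6 of the 6, leaving 0 unmatched; no matching can do better.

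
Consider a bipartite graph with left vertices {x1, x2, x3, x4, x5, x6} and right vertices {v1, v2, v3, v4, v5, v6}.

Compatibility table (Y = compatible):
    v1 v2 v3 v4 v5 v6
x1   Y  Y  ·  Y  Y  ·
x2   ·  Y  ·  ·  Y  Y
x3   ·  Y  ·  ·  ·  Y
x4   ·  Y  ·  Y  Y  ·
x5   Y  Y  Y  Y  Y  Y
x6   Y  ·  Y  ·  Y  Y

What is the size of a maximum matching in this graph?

For example, pair x1→v1, x2→v5, x3→v2, x4→v4, x5→v3, x6→v6.
This saturates every left vertex, so 6 is the maximum.

6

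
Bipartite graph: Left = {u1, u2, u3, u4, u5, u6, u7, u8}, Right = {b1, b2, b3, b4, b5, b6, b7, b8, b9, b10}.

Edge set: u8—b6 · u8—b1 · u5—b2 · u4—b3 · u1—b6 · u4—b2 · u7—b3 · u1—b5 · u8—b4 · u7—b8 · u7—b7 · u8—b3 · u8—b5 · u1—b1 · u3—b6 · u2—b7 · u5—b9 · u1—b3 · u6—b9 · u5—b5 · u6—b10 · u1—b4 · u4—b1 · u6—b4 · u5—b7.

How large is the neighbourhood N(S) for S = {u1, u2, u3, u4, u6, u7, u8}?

The union of neighbours of {u1, u2, u3, u4, u6, u7, u8} is {b1, b2, b3, b4, b5, b6, b7, b8, b9, b10}, which has 10 elements.
Since |N(S)| = 10 ≥ |S| = 7, Hall's condition holds for this subset.

10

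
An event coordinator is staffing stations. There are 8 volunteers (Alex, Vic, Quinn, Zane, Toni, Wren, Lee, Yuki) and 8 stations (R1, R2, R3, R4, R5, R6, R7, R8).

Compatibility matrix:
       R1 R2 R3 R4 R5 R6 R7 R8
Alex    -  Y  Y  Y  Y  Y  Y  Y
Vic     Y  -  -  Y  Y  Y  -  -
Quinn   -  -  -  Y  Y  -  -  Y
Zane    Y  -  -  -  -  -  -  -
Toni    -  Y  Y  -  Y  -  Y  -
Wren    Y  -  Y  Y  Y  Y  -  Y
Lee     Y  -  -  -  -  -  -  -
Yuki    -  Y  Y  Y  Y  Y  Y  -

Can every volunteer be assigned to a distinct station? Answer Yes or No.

The set {Zane, Lee} has only 1 neighbour ({R1}), so by Hall's theorem at most 7 of the 8 volunteers can be matched.
Hence no matching covers every volunteer.

No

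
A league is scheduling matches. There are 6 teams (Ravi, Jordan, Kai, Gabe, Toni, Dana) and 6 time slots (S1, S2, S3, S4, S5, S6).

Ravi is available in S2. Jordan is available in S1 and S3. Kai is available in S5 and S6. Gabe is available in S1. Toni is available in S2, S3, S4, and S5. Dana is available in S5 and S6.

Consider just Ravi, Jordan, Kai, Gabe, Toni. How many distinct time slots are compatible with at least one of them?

6

The union of neighbours of {Ravi, Jordan, Kai, Gabe, Toni} is {S1, S2, S3, S4, S5, S6}, which has 6 elements.
Since |N(S)| = 6 ≥ |S| = 5, Hall's condition holds for this subset.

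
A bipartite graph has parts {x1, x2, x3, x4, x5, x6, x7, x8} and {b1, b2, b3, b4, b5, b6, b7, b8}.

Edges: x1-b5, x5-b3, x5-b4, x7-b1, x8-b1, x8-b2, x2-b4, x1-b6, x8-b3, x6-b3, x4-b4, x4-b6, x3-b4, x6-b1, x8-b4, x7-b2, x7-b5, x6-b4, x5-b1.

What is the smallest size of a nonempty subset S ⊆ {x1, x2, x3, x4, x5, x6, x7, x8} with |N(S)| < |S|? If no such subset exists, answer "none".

Take S = {x2, x3}. Its neighbourhood is {b4}, so |N(S)| = 1 < |S| = 2.
No single vertex violates Hall's condition since each has at least one neighbour, so 2 is the minimum.

2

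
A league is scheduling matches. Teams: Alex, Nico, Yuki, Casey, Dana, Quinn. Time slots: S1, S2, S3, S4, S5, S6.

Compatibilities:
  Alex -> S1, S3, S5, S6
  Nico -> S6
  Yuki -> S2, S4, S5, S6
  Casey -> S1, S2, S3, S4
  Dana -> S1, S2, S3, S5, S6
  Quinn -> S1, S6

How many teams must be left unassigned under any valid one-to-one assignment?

For example, pair Alex-S3, Nico-S6, Yuki-S5, Casey-S4, Dana-S2, Quinn-S1.
All 6 teams are matched, so no larger matching exists.
That matches 6 of the 6, leaving 0 unmatched; no matching can do better.

0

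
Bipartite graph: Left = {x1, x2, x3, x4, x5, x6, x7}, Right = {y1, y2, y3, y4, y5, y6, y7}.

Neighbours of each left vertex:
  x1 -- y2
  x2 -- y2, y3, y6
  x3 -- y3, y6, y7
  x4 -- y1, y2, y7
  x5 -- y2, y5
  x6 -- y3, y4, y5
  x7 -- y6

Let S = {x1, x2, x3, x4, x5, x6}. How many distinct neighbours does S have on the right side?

7

The union of neighbours of {x1, x2, x3, x4, x5, x6} is {y1, y2, y3, y4, y5, y6, y7}, which has 7 elements.
Since |N(S)| = 7 ≥ |S| = 6, Hall's condition holds for this subset.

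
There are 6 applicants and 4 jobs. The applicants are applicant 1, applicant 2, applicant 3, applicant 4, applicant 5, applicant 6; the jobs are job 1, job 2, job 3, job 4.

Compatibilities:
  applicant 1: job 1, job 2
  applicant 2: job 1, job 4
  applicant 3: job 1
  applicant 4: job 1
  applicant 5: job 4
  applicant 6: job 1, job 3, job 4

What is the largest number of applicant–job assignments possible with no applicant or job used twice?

One maximum matching: applicant 1–job 2, applicant 2–job 4, applicant 3–job 1, applicant 6–job 3.
The set {applicant 2, applicant 3, applicant 4, applicant 5} has only 2 neighbours ({job 1, job 4}), so by Hall's theorem at most 4 of the 6 applicants can be matched.

4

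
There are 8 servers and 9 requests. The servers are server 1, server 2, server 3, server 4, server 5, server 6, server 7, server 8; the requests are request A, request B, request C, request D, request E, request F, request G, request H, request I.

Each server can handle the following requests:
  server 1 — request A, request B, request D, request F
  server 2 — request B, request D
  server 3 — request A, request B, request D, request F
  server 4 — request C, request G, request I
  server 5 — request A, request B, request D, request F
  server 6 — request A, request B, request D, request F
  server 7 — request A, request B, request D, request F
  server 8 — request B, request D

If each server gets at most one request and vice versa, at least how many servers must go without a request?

3

A valid assignment of size 5: server 1→request F, server 2→request B, server 3→request A, server 4→request G, server 5→request D.
The set {server 1, server 2, server 3, server 5, server 6, server 7, server 8} has only 4 neighbours ({request A, request B, request D, request F}), so by Hall's theorem at most 5 of the 8 servers can be matched.
That matches 5 of the 8, leaving 3 unmatched; no matching can do better.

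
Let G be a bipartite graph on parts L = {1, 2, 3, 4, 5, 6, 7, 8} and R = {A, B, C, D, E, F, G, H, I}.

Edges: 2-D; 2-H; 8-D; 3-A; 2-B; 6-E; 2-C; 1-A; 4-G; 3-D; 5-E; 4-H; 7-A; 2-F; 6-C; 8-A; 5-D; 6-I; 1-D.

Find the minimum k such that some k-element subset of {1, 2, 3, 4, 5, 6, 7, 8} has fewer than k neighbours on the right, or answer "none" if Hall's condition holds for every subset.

Take S = {1, 3, 7}. Its neighbourhood is {A, D}, so |N(S)| = 2 < |S| = 3.
Every subset of size less than 3 has at least as many neighbours as members, so 3 is the minimum.

3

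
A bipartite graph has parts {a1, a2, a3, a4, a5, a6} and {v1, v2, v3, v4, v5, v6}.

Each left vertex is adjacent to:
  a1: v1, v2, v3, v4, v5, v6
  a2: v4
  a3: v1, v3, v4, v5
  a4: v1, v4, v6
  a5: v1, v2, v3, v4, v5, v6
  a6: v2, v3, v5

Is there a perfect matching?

A valid assignment of size 6: a1-v3, a2-v4, a3-v5, a4-v1, a5-v6, a6-v2.
All 6 left vertices are covered.

Yes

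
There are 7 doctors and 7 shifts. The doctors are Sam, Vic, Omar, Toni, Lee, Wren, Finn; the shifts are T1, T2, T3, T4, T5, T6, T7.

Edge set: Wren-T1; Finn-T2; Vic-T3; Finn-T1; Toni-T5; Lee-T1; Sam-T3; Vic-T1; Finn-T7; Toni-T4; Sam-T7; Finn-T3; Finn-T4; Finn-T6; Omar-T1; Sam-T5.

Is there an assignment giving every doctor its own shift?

The set {Omar, Lee, Wren} has only 1 neighbour ({T1}), so by Hall's theorem at most 5 of the 7 doctors can be matched.
Hence no matching covers every doctor.

No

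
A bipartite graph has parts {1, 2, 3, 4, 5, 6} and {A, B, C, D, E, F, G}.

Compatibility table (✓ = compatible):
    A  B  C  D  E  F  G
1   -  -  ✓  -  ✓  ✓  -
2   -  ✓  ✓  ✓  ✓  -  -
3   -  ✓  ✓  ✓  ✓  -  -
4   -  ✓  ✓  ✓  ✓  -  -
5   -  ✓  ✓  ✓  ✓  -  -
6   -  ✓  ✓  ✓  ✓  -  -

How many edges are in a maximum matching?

For example, pair 1–F, 2–D, 3–C, 4–E, 5–B.
The set {2, 3, 4, 5, 6} has only 4 neighbours ({B, C, D, E}), so by Hall's theorem at most 5 of the 6 left vertices can be matched.

5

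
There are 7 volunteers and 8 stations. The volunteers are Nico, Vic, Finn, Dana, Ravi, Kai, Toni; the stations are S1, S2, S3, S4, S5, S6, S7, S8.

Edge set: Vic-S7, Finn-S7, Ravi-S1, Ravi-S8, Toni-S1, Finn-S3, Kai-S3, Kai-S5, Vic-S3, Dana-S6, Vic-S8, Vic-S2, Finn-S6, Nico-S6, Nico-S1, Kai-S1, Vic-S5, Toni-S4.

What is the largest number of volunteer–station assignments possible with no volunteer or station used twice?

7

A valid assignment of size 7: Nico→S1, Vic→S2, Finn→S7, Dana→S6, Ravi→S8, Kai→S3, Toni→S4.
All 7 volunteers are matched, so no larger matching exists.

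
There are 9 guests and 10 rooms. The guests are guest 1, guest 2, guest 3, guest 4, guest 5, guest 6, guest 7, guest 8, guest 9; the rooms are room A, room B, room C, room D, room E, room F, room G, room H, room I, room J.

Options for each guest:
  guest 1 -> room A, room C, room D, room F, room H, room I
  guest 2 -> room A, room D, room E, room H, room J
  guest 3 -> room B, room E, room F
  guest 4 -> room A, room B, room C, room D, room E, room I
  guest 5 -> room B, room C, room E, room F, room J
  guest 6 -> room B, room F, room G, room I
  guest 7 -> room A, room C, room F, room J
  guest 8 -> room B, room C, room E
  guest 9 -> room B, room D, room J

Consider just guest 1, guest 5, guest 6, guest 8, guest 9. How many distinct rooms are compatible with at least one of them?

10

The union of neighbours of {guest 1, guest 5, guest 6, guest 8, guest 9} is {room A, room B, room C, room D, room E, room F, room G, room H, room I, room J}, which has 10 elements.
Since |N(S)| = 10 ≥ |S| = 5, Hall's condition holds for this subset.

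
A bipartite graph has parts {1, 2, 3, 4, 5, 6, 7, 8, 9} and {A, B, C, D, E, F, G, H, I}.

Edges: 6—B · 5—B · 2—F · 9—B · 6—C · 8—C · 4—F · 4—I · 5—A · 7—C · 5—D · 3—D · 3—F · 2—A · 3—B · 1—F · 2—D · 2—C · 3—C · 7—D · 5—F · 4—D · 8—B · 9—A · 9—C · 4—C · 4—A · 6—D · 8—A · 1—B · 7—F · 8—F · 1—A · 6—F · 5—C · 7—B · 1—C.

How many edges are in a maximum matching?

For example, pair 1-F, 2-D, 3-C, 4-I, 5-A, 6-B.
The set {1, 2, 3, 5, 6, 7, 8, 9} has only 5 neighbours ({A, B, C, D, F}), so by Hall's theorem at most 6 of the 9 left vertices can be matched.

6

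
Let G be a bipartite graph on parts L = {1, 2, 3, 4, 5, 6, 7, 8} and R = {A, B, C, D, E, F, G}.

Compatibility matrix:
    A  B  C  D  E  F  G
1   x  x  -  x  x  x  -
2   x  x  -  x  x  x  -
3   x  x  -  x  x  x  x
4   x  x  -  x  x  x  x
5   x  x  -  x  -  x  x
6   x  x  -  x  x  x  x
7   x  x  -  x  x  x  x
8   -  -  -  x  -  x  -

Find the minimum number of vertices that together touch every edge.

{A, B, D, E, F, G} is a vertex cover of size 6: every edge has an endpoint in this set.
No smaller cover exists because 1–D, 2–F, 3–B, 4–E, 5–A, 6–G is a matching of size 6, and a cover must include an endpoint of each of these disjoint edges (König's theorem).

6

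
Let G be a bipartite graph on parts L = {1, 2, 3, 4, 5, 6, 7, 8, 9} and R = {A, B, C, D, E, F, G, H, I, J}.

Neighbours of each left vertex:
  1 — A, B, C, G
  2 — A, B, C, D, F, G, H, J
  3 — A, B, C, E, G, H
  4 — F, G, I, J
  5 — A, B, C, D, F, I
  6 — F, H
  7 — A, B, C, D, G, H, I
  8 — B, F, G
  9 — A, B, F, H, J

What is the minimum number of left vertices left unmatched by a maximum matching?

A valid assignment of size 9: 1–C, 2–D, 3–A, 4–G, 5–B, 6–H, 7–I, 8–F, 9–J.
This saturates every left vertex, so 9 is the maximum.
That matches 9 of the 9, leaving 0 unmatched; no matching can do better.

0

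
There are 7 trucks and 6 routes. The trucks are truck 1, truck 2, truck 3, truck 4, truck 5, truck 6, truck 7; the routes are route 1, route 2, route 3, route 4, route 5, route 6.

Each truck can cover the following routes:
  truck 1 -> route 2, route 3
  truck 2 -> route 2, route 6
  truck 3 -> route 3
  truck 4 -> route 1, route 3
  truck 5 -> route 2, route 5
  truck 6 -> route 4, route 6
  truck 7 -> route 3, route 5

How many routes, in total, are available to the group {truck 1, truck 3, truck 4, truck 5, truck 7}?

4

The union of neighbours of {truck 1, truck 3, truck 4, truck 5, truck 7} is {route 1, route 2, route 3, route 5}, which has 4 elements.
Since |N(S)| = 4 < |S| = 5, Hall's condition fails for this subset.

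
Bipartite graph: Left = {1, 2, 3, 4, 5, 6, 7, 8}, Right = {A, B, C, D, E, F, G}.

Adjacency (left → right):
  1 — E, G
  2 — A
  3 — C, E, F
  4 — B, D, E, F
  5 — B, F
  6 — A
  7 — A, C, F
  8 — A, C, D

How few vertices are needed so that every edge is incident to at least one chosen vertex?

A maximum matching has 7 edges (e.g. 1–G, 2–A, 3–E, 4–D, 5–B, 7–F, 8–C).
By König's theorem the minimum vertex cover has the same size. One such cover is {1, 3, 4, 5, 7, 8, A}.

7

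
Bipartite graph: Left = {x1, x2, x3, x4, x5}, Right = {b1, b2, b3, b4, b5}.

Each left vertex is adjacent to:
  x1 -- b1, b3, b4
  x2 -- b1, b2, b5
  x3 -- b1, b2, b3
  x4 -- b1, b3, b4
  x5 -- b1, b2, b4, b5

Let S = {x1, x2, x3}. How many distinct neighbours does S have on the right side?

The union of neighbours of {x1, x2, x3} is {b1, b2, b3, b4, b5}, which has 5 elements.
Since |N(S)| = 5 ≥ |S| = 3, Hall's condition holds for this subset.

5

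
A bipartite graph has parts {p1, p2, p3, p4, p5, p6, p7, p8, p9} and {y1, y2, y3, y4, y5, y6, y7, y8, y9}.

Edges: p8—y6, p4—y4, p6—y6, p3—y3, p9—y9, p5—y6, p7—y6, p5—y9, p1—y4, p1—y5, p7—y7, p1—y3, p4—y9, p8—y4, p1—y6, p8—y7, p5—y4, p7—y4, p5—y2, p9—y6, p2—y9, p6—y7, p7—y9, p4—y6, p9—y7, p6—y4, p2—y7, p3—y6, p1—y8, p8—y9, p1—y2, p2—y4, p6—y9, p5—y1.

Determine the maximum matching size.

7

For example, pair p1–y8, p2–y9, p3–y3, p4–y6, p5–y1, p6–y4, p7–y7.
The set {p2, p4, p6, p7, p8, p9} has only 4 neighbours ({y4, y6, y7, y9}), so by Hall's theorem at most 7 of the 9 left vertices can be matched.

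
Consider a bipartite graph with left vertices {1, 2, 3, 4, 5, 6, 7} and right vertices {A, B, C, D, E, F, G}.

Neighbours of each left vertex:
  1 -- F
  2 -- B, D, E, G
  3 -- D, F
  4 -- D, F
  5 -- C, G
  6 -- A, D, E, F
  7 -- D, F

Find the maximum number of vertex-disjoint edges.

5

One maximum matching: 1-F, 2-B, 3-D, 5-C, 6-E.
The set {1, 3, 4, 7} has only 2 neighbours ({D, F}), so by Hall's theorem at most 5 of the 7 left vertices can be matched.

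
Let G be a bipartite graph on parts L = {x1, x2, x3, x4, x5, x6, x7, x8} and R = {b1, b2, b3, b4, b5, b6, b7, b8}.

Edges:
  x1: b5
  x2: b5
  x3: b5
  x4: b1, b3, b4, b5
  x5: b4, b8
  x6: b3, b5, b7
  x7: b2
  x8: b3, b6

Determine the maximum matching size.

One maximum matching: x1–b5, x4–b4, x5–b8, x6–b7, x7–b2, x8–b3.
The set {x1, x2, x3} has only 1 neighbour ({b5}), so by Hall's theorem at most 6 of the 8 left vertices can be matched.

6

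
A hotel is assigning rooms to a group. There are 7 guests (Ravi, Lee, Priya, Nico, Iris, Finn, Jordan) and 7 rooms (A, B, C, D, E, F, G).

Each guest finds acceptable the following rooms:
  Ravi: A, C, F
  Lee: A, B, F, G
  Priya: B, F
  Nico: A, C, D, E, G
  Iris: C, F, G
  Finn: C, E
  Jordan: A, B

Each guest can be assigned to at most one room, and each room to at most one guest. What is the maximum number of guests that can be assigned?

For example, pair Ravi-A, Lee-G, Priya-F, Nico-D, Iris-C, Finn-E, Jordan-B.
This saturates every guest, so 7 is the maximum.

7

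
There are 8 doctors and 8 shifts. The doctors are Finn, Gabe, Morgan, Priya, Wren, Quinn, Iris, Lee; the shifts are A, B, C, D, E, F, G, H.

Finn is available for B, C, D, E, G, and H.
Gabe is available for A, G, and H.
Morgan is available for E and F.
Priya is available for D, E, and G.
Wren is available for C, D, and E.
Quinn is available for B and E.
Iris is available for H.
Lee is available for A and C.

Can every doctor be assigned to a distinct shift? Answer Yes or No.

Yes

For example, pair Finn→G, Gabe→A, Morgan→F, Priya→D, Wren→E, Quinn→B, Iris→H, Lee→C.
All 8 doctors are covered.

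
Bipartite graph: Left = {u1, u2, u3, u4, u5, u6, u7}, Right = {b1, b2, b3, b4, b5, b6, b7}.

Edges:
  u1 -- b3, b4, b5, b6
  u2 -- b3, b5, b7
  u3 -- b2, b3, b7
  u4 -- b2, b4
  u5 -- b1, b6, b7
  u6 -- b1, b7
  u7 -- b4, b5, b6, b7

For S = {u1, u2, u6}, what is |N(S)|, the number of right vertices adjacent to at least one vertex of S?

6

The union of neighbours of {u1, u2, u6} is {b1, b3, b4, b5, b6, b7}, which has 6 elements.
Since |N(S)| = 6 ≥ |S| = 3, Hall's condition holds for this subset.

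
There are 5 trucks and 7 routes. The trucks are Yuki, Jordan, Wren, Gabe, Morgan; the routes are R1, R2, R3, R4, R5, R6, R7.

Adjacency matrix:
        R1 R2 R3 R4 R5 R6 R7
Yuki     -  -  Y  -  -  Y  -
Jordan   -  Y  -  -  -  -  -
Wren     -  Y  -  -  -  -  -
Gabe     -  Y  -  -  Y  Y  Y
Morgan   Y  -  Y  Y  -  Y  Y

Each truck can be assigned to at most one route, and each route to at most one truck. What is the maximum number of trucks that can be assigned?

A valid assignment of size 4: Yuki-R3, Jordan-R2, Gabe-R7, Morgan-R6.
The set {Jordan, Wren} has only 1 neighbour ({R2}), so by Hall's theorem at most 4 of the 5 trucks can be matched.

4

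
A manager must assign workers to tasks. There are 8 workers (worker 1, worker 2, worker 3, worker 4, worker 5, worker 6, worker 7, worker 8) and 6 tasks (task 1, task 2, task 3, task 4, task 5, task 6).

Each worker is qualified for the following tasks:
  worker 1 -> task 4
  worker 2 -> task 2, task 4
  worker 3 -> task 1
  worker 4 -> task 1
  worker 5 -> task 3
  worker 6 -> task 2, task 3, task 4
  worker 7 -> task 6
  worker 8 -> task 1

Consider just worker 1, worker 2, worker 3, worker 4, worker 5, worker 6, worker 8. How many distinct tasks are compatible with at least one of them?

The union of neighbours of {worker 1, worker 2, worker 3, worker 4, worker 5, worker 6, worker 8} is {task 1, task 2, task 3, task 4}, which has 4 elements.
Since |N(S)| = 4 < |S| = 7, Hall's condition fails for this subset.

4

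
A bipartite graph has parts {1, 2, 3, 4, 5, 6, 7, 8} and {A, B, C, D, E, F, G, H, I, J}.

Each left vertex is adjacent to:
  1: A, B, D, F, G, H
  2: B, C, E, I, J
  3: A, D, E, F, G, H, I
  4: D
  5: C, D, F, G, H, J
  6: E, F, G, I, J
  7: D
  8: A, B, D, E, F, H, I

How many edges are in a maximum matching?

7

A valid assignment of size 7: 1→H, 2→B, 3→G, 4→D, 5→J, 6→E, 8→A.
The set {4, 7} has only 1 neighbour ({D}), so by Hall's theorem at most 7 of the 8 left vertices can be matched.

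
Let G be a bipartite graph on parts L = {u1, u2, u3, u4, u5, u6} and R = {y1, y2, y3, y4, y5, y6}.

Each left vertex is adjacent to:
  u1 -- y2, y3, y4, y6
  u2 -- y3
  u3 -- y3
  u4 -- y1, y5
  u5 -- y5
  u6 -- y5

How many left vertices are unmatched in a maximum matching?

One maximum matching: u1→y2, u2→y3, u4→y1, u5→y5.
The set {u2, u3, u5, u6} has only 2 neighbours ({y3, y5}), so by Hall's theorem at most 4 of the 6 left vertices can be matched.
That matches 4 of the 6, leaving 2 unmatched; no matching can do better.

2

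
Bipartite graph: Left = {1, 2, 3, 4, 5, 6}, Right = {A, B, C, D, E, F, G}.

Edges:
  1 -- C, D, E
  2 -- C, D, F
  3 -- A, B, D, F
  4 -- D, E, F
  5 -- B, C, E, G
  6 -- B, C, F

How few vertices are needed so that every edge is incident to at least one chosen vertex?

A maximum matching has 6 edges (e.g. 1–C, 2–F, 3–A, 4–D, 5–E, 6–B).
By König's theorem the minimum vertex cover has the same size. One such cover is {1, 2, 3, 4, 5, 6}.

6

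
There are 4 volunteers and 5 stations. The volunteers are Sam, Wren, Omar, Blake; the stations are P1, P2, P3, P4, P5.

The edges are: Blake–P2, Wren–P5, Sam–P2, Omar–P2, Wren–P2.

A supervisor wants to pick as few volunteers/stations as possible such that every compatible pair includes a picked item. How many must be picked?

A maximum matching has 2 edges (e.g. Sam–P2, Wren–P5).
By König's theorem the minimum vertex cover has the same size. One such cover is {Wren, P2}.

2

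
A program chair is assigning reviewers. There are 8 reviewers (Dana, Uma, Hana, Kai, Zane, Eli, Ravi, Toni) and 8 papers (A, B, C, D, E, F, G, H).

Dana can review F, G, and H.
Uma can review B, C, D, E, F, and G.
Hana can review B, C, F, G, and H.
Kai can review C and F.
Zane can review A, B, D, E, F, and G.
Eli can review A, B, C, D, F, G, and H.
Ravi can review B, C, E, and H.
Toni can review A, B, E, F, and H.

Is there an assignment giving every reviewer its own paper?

A valid assignment of size 8: Dana-F, Uma-D, Hana-B, Kai-C, Zane-G, Eli-H, Ravi-E, Toni-A.
Every reviewer is matched, so this is a perfect matching.

Yes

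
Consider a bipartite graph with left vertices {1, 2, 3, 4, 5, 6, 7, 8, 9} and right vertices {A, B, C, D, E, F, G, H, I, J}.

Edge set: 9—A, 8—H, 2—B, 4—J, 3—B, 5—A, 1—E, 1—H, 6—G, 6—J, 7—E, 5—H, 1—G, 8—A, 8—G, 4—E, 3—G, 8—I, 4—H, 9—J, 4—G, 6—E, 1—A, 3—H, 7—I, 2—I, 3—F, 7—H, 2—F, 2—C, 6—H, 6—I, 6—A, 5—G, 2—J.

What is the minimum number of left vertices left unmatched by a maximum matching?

1

One maximum matching: 1→H, 2→B, 3→F, 4→J, 5→A, 6→G, 7→E, 8→I.
The set {1, 4, 5, 6, 7, 8, 9} has only 6 neighbours ({A, E, G, H, I, J}), so by Hall's theorem at most 8 of the 9 left vertices can be matched.
That matches 8 of the 9, leaving 1 unmatched; no matching can do better.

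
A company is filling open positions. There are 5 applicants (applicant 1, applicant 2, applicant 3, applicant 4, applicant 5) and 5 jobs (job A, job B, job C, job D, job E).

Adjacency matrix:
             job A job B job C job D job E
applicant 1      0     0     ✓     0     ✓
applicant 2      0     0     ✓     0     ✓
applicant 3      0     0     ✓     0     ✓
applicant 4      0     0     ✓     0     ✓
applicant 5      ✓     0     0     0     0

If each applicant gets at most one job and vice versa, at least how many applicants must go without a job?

2

One maximum matching: applicant 1–job C, applicant 2–job E, applicant 5–job A.
The set {applicant 1, applicant 2, applicant 3, applicant 4} has only 2 neighbours ({job C, job E}), so by Hall's theorem at most 3 of the 5 applicants can be matched.
That matches 3 of the 5, leaving 2 unmatched; no matching can do better.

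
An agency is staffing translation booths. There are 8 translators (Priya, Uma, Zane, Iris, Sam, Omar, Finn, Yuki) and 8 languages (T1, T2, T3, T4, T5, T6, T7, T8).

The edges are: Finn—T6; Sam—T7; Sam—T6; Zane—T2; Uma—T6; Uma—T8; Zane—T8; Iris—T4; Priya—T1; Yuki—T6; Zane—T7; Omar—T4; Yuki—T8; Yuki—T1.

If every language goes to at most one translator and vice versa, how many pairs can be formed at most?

For example, pair Priya→T1, Uma→T8, Zane→T2, Iris→T4, Sam→T7, Finn→T6.
The set {Priya, Uma, Iris, Omar, Finn, Yuki} has only 4 neighbours ({T1, T4, T6, T8}), so by Hall's theorem at most 6 of the 8 translators can be matched.

6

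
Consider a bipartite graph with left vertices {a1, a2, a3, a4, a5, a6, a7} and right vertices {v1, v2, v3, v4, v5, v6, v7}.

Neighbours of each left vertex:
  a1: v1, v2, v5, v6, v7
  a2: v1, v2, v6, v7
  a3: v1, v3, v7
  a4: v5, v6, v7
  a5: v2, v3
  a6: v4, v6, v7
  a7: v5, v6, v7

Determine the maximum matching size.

7

A valid assignment of size 7: a1–v2, a2–v1, a3–v7, a4–v5, a5–v3, a6–v4, a7–v6.
All 7 left vertices are matched, so no larger matching exists.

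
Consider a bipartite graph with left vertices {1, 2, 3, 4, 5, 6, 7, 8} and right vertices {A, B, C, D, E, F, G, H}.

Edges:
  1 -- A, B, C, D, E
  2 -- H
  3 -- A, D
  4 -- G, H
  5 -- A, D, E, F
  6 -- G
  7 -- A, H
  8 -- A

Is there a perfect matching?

No

The set {2, 4, 6, 7, 8} has only 3 neighbours ({A, G, H}), so by Hall's theorem at most 6 of the 8 left vertices can be matched.
Hence no matching covers every left vertex.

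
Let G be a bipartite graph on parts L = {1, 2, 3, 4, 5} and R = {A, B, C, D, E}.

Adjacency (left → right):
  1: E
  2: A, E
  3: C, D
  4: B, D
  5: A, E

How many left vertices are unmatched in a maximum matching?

A valid assignment of size 4: 1–E, 2–A, 3–C, 4–B.
The set {1, 2, 5} has only 2 neighbours ({A, E}), so by Hall's theorem at most 4 of the 5 left vertices can be matched.
That matches 4 of the 5, leaving 1 unmatched; no matching can do better.

1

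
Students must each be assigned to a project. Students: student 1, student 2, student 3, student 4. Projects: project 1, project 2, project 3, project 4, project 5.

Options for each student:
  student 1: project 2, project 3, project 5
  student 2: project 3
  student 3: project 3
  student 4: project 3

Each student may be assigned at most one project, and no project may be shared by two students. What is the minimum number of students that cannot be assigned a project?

2

One maximum matching: student 1→project 2, student 2→project 3.
The set {student 2, student 3, student 4} has only 1 neighbour ({project 3}), so by Hall's theorem at most 2 of the 4 students can be matched.
That matches 2 of the 4, leaving 2 unmatched; no matching can do better.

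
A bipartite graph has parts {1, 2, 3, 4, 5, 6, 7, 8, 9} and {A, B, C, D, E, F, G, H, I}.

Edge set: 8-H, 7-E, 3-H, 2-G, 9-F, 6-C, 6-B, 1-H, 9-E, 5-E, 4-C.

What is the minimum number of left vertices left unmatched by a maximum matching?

One maximum matching: 1–H, 2–G, 4–C, 5–E, 6–B, 9–F.
The set {1, 3, 5, 7, 8} has only 2 neighbours ({E, H}), so by Hall's theorem at most 6 of the 9 left vertices can be matched.
That matches 6 of the 9, leaving 3 unmatched; no matching can do better.

3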